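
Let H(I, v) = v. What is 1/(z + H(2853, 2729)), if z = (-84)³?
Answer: -1/589975 ≈ -1.6950e-6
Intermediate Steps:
z = -592704
1/(z + H(2853, 2729)) = 1/(-592704 + 2729) = 1/(-589975) = -1/589975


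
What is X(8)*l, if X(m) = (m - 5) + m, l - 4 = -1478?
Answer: -16214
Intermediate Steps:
l = -1474 (l = 4 - 1478 = -1474)
X(m) = -5 + 2*m (X(m) = (-5 + m) + m = -5 + 2*m)
X(8)*l = (-5 + 2*8)*(-1474) = (-5 + 16)*(-1474) = 11*(-1474) = -16214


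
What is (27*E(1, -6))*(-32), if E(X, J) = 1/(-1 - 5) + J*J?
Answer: -30960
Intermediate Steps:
E(X, J) = -⅙ + J² (E(X, J) = 1/(-6) + J² = -⅙ + J²)
(27*E(1, -6))*(-32) = (27*(-⅙ + (-6)²))*(-32) = (27*(-⅙ + 36))*(-32) = (27*(215/6))*(-32) = (1935/2)*(-32) = -30960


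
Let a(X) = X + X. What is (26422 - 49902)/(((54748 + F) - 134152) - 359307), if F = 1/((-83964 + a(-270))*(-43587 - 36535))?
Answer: 158974380378240/2970349633309967 ≈ 0.053520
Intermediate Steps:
a(X) = 2*X
F = 1/6770629488 (F = 1/((-83964 + 2*(-270))*(-43587 - 36535)) = 1/((-83964 - 540)*(-80122)) = 1/(-84504*(-80122)) = 1/6770629488 ≈ 1.4770e-10)
(26422 - 49902)/(((54748 + F) - 134152) - 359307) = (26422 - 49902)/(((54748 + 1/6770629488) - 134152) - 359307) = -23480/((370678423209025/6770629488 - 134152) - 359307) = -23480/(-537615063865151/6770629488 - 359307) = -23480/(-2970349633309967/6770629488) = -23480*(-6770629488/2970349633309967) = 158974380378240/2970349633309967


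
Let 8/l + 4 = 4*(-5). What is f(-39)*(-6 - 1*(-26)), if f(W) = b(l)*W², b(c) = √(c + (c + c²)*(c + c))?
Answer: 3380*I*√15 ≈ 13091.0*I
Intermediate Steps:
l = -⅓ (l = 8/(-4 + 4*(-5)) = 8/(-4 - 20) = 8/(-24) = 8*(-1/24) = -⅓ ≈ -0.33333)
b(c) = √(c + 2*c*(c + c²)) (b(c) = √(c + (c + c²)*(2*c)) = √(c + 2*c*(c + c²)))
f(W) = I*√15*W²/9 (f(W) = √(-(1 + 2*(-⅓) + 2*(-⅓)²)/3)*W² = √(-(1 - ⅔ + 2*(⅑))/3)*W² = √(-(1 - ⅔ + 2/9)/3)*W² = √(-⅓*5/9)*W² = √(-5/27)*W² = (I*√15/9)*W² = I*√15*W²/9)
f(-39)*(-6 - 1*(-26)) = ((⅑)*I*√15*(-39)²)*(-6 - 1*(-26)) = ((⅑)*I*√15*1521)*(-6 + 26) = (169*I*√15)*20 = 3380*I*√15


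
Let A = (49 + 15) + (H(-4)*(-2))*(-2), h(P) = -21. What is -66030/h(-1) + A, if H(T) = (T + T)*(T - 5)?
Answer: 24474/7 ≈ 3496.3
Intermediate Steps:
H(T) = 2*T*(-5 + T) (H(T) = (2*T)*(-5 + T) = 2*T*(-5 + T))
A = 352 (A = (49 + 15) + ((2*(-4)*(-5 - 4))*(-2))*(-2) = 64 + ((2*(-4)*(-9))*(-2))*(-2) = 64 + (72*(-2))*(-2) = 64 - 144*(-2) = 64 + 288 = 352)
-66030/h(-1) + A = -66030/(-21) + 352 = -66030*(-1)/21 + 352 = -355*(-62/7) + 352 = 22010/7 + 352 = 24474/7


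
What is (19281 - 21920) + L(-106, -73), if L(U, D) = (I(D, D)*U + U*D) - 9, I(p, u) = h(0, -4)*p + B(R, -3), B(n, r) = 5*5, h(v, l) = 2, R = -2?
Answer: 17916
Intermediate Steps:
B(n, r) = 25
I(p, u) = 25 + 2*p (I(p, u) = 2*p + 25 = 25 + 2*p)
L(U, D) = -9 + D*U + U*(25 + 2*D) (L(U, D) = ((25 + 2*D)*U + U*D) - 9 = (U*(25 + 2*D) + D*U) - 9 = (D*U + U*(25 + 2*D)) - 9 = -9 + D*U + U*(25 + 2*D))
(19281 - 21920) + L(-106, -73) = (19281 - 21920) + (-9 + 25*(-106) + 3*(-73)*(-106)) = -2639 + (-9 - 2650 + 23214) = -2639 + 20555 = 17916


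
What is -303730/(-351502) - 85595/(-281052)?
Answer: 57725368825/49395170052 ≈ 1.1686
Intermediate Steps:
-303730/(-351502) - 85595/(-281052) = -303730*(-1/351502) - 85595*(-1/281052) = 151865/175751 + 85595/281052 = 57725368825/49395170052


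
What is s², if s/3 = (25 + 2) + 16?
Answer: 16641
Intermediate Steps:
s = 129 (s = 3*((25 + 2) + 16) = 3*(27 + 16) = 3*43 = 129)
s² = 129² = 16641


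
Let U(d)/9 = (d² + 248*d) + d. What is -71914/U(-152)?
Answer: 35957/66348 ≈ 0.54195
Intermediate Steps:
U(d) = 9*d² + 2241*d (U(d) = 9*((d² + 248*d) + d) = 9*(d² + 249*d) = 9*d² + 2241*d)
-71914/U(-152) = -71914*(-1/(1368*(249 - 152))) = -71914/(9*(-152)*97) = -71914/(-132696) = -71914*(-1/132696) = 35957/66348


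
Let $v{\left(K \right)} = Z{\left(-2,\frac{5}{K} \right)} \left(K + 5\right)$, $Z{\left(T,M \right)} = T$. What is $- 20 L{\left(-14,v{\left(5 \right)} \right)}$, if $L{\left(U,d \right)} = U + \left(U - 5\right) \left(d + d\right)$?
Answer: $-14920$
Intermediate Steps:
$v{\left(K \right)} = -10 - 2 K$ ($v{\left(K \right)} = - 2 \left(K + 5\right) = - 2 \left(5 + K\right) = -10 - 2 K$)
$L{\left(U,d \right)} = U + 2 d \left(-5 + U\right)$ ($L{\left(U,d \right)} = U + \left(-5 + U\right) 2 d = U + 2 d \left(-5 + U\right)$)
$- 20 L{\left(-14,v{\left(5 \right)} \right)} = - 20 \left(-14 - 10 \left(-10 - 10\right) + 2 \left(-14\right) \left(-10 - 10\right)\right) = - 20 \left(-14 - -200 + 2 \left(-14\right) \left(-20\right)\right) = - 20 \left(-14 + 200 + 560\right) = \left(-20\right) 746 = -14920$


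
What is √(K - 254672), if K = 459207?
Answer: √204535 ≈ 452.26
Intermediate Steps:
√(K - 254672) = √(459207 - 254672) = √204535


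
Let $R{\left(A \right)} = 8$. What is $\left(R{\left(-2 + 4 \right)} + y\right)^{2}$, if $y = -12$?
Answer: $16$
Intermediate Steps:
$\left(R{\left(-2 + 4 \right)} + y\right)^{2} = \left(8 - 12\right)^{2} = \left(-4\right)^{2} = 16$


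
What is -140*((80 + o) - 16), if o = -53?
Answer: -1540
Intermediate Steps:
-140*((80 + o) - 16) = -140*((80 - 53) - 16) = -140*(27 - 16) = -140*11 = -1540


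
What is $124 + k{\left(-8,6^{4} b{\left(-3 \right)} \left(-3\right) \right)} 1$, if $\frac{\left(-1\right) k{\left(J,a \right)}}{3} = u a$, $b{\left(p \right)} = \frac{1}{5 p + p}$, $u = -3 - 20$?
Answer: $15028$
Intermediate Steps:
$u = -23$ ($u = -3 - 20 = -23$)
$b{\left(p \right)} = \frac{1}{6 p}$
$k{\left(J,a \right)} = 69 a$ ($k{\left(J,a \right)} = - 3 \left(- 23 a\right) = 69 a$)
$124 + k{\left(-8,6^{4} b{\left(-3 \right)} \left(-3\right) \right)} 1 = 124 + 69 \cdot 6^{4} \frac{1}{6 \left(-3\right)} \left(-3\right) 1 = 124 + 69 \cdot 1296 \cdot \frac{1}{6} \left(- \frac{1}{3}\right) \left(-3\right) 1 = 124 + 69 \cdot 1296 \left(- \frac{1}{18}\right) \left(-3\right) 1 = 124 + 69 \left(\left(-72\right) \left(-3\right)\right) 1 = 124 + 69 \cdot 216 \cdot 1 = 124 + 14904 \cdot 1 = 124 + 14904 = 15028$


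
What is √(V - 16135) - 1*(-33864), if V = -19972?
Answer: 33864 + I*√36107 ≈ 33864.0 + 190.02*I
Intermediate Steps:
√(V - 16135) - 1*(-33864) = √(-19972 - 16135) - 1*(-33864) = √(-36107) + 33864 = I*√36107 + 33864 = 33864 + I*√36107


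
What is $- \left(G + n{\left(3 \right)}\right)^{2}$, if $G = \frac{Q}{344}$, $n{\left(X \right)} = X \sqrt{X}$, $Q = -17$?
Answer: $- \frac{3195361}{118336} + \frac{51 \sqrt{3}}{172} \approx -26.489$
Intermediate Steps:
$n{\left(X \right)} = X^{\frac{3}{2}}$
$G = - \frac{17}{344} \approx -0.049419$
$- \left(G + n{\left(3 \right)}\right)^{2} = - \left(- \frac{17}{344} + 3^{\frac{3}{2}}\right)^{2} = - \left(- \frac{17}{344} + 3 \sqrt{3}\right)^{2}$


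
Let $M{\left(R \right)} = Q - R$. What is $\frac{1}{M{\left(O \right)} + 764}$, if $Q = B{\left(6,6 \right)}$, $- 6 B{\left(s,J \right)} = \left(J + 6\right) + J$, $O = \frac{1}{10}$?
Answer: $\frac{10}{7609} \approx 0.0013142$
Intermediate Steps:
$O = \frac{1}{10} \approx 0.1$
$B{\left(s,J \right)} = -1 - \frac{J}{3}$ ($B{\left(s,J \right)} = - \frac{\left(J + 6\right) + J}{6} = - \frac{\left(6 + J\right) + J}{6} = - \frac{6 + 2 J}{6} = -1 - \frac{J}{3}$)
$Q = -3$ ($Q = -1 - 2 = -3$)
$M{\left(R \right)} = -3 - R$
$\frac{1}{M{\left(O \right)} + 764} = \frac{1}{\left(-3 - \frac{1}{10}\right) + 764} = \frac{1}{- \frac{31}{10} + 764} = \frac{1}{\frac{7609}{10}} = \frac{10}{7609}$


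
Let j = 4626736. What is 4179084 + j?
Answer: 8805820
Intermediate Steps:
4179084 + j = 4179084 + 4626736 = 8805820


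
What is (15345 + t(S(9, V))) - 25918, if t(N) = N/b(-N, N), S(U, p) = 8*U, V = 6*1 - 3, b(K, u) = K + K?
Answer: -21147/2 ≈ -10574.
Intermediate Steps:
b(K, u) = 2*K
V = 3 (V = 6 - 3 = 3)
t(N) = -½ (t(N) = N/((2*(-N))) = N/((-2*N)) = N*(-1/(2*N)) = -½)
(15345 + t(S(9, V))) - 25918 = (15345 - ½) - 25918 = 30689/2 - 25918 = -21147/2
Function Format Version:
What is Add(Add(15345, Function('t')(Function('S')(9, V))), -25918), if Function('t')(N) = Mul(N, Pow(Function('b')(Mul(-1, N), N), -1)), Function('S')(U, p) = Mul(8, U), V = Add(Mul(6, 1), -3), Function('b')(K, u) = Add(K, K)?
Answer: Rational(-21147, 2) ≈ -10574.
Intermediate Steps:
Function('b')(K, u) = Mul(2, K)
V = 3 (V = Add(6, -3) = 3)
Function('t')(N) = Rational(-1, 2) (Function('t')(N) = Mul(N, Pow(Mul(2, Mul(-1, N)), -1)) = Mul(N, Pow(Mul(-2, N), -1)) = Mul(N, Mul(Rational(-1, 2), Pow(N, -1))) = Rational(-1, 2))
Add(Add(15345, Function('t')(Function('S')(9, V))), -25918) = Add(Add(15345, Rational(-1, 2)), -25918) = Add(Rational(30689, 2), -25918) = Rational(-21147, 2)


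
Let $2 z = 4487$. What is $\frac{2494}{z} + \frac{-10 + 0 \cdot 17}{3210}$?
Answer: $\frac{1596661}{1440327} \approx 1.1085$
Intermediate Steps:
$z = \frac{4487}{2}$ ($z = \frac{1}{2} \cdot 4487 = \frac{4487}{2} \approx 2243.5$)
$\frac{2494}{z} + \frac{-10 + 0 \cdot 17}{3210} = \frac{2494}{\frac{4487}{2}} + \frac{-10 + 0 \cdot 17}{3210} = 2494 \cdot \frac{2}{4487} + \left(-10 + 0\right) \frac{1}{3210} = \frac{4988}{4487} - \frac{1}{321} = \frac{1596661}{1440327}$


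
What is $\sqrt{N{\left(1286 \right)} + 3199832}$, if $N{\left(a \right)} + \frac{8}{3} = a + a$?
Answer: $\frac{2 \sqrt{7205403}}{3} \approx 1789.5$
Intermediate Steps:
$N{\left(a \right)} = - \frac{8}{3} + 2 a$ ($N{\left(a \right)} = - \frac{8}{3} + \left(a + a\right) = - \frac{8}{3} + 2 a$)
$\sqrt{N{\left(1286 \right)} + 3199832} = \sqrt{\left(- \frac{8}{3} + 2 \cdot 1286\right) + 3199832} = \sqrt{\left(- \frac{8}{3} + 2572\right) + 3199832} = \sqrt{\frac{7708}{3} + 3199832} = \sqrt{\frac{9607204}{3}} = \frac{2 \sqrt{7205403}}{3}$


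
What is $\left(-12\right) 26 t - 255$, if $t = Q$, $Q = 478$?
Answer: $-149391$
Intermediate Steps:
$t = 478$
$\left(-12\right) 26 t - 255 = \left(-12\right) 26 \cdot 478 - 255 = \left(-312\right) 478 - 255 = -149136 - 255 = -149391$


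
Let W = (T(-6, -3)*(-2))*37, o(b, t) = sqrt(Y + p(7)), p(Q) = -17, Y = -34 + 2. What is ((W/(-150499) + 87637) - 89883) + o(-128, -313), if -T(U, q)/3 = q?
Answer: -338020088/150499 + 7*I ≈ -2246.0 + 7.0*I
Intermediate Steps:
Y = -32
T(U, q) = -3*q
o(b, t) = 7*I (o(b, t) = sqrt(-32 - 17) = sqrt(-49) = 7*I)
W = -666 (W = (-3*(-3)*(-2))*37 = (9*(-2))*37 = -18*37 = -666)
((W/(-150499) + 87637) - 89883) + o(-128, -313) = ((-666/(-150499) + 87637) - 89883) + 7*I = ((-666*(-1/150499) + 87637) - 89883) + 7*I = ((666/150499 + 87637) - 89883) + 7*I = (13189281529/150499 - 89883) + 7*I = -338020088/150499 + 7*I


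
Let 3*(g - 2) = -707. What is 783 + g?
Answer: 1648/3 ≈ 549.33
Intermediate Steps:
g = -701/3 (g = 2 + (⅓)*(-707) = 2 - 707/3 = -701/3 ≈ -233.67)
783 + g = 783 - 701/3 = 1648/3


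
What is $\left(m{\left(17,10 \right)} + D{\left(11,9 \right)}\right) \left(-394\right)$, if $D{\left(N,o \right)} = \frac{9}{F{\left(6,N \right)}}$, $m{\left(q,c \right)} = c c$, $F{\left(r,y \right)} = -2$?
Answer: $-37627$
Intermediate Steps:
$m{\left(q,c \right)} = c^{2}$
$D{\left(N,o \right)} = - \frac{9}{2}$ ($D{\left(N,o \right)} = \frac{9}{-2} = 9 \left(- \frac{1}{2}\right) = - \frac{9}{2}$)
$\left(m{\left(17,10 \right)} + D{\left(11,9 \right)}\right) \left(-394\right) = \left(10^{2} - \frac{9}{2}\right) \left(-394\right) = \left(100 - \frac{9}{2}\right) \left(-394\right) = \frac{191}{2} \left(-394\right) = -37627$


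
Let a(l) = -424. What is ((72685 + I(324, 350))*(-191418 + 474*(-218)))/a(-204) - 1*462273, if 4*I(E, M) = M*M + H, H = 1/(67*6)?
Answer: 8108237873589/113632 ≈ 7.1355e+7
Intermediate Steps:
H = 1/402 ≈ 0.0024876
I(E, M) = 1/1608 + M²/4 (I(E, M) = (M*M + 1/402)/4 = (M² + 1/402)/4 = (1/402 + M²)/4 = 1/1608 + M²/4)
((72685 + I(324, 350))*(-191418 + 474*(-218)))/a(-204) - 1*462273 = ((72685 + (1/1608 + (¼)*350²))*(-191418 + 474*(-218)))/(-424) - 1*462273 = ((72685 + (1/1608 + (¼)*122500))*(-191418 - 103332))*(-1/424) - 462273 = ((72685 + (1/1608 + 30625))*(-294750))*(-1/424) - 462273 = ((72685 + 49245001/1608)*(-294750))*(-1/424) - 462273 = ((166122481/1608)*(-294750))*(-1/424) - 462273 = -8160766879125/268*(-1/424) - 462273 = 8160766879125/113632 - 462273 = 8108237873589/113632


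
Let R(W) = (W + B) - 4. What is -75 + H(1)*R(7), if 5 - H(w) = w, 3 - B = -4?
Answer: -35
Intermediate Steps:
B = 7 (B = 3 - 1*(-4) = 3 + 4 = 7)
H(w) = 5 - w
R(W) = 3 + W (R(W) = (W + 7) - 4 = (7 + W) - 4 = 3 + W)
-75 + H(1)*R(7) = -75 + (5 - 1*1)*(3 + 7) = -75 + (5 - 1)*10 = -75 + 4*10 = -75 + 40 = -35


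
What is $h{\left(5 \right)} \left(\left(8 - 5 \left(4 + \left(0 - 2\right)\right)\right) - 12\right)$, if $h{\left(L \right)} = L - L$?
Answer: $0$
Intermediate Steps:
$h{\left(L \right)} = 0$
$h{\left(5 \right)} \left(\left(8 - 5 \left(4 + \left(0 - 2\right)\right)\right) - 12\right) = 0 \left(\left(8 - 5 \left(4 + \left(0 - 2\right)\right)\right) - 12\right) = 0 \left(\left(8 - 5 \left(4 - 2\right)\right) - 12\right) = 0 \left(\left(8 - 5 \cdot 2\right) - 12\right) = 0 \left(\left(8 - 10\right) - 12\right) = 0 \left(-2 - 12\right) = 0 \left(-14\right) = 0$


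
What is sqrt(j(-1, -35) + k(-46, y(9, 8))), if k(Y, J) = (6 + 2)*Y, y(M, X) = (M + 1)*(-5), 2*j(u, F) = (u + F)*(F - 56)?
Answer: sqrt(1270) ≈ 35.637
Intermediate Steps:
j(u, F) = (-56 + F)*(F + u)/2 (j(u, F) = ((u + F)*(F - 56))/2 = ((F + u)*(-56 + F))/2 = ((-56 + F)*(F + u))/2 = (-56 + F)*(F + u)/2)
y(M, X) = -5 - 5*M (y(M, X) = (1 + M)*(-5) = -5 - 5*M)
k(Y, J) = 8*Y
sqrt(j(-1, -35) + k(-46, y(9, 8))) = sqrt(((1/2)*(-35)**2 - 28*(-35) - 28*(-1) + (1/2)*(-35)*(-1)) + 8*(-46)) = sqrt(((1/2)*1225 + 980 + 28 + 35/2) - 368) = sqrt((1225/2 + 980 + 28 + 35/2) - 368) = sqrt(1638 - 368) = sqrt(1270)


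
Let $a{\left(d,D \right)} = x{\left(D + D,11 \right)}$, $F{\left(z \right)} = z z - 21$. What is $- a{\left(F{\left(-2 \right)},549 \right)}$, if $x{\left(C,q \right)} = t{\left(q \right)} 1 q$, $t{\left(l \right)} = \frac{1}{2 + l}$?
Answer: $- \frac{11}{13} \approx -0.84615$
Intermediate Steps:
$F{\left(z \right)} = -21 + z^{2}$ ($F{\left(z \right)} = z^{2} - 21 = -21 + z^{2}$)
$x{\left(C,q \right)} = \frac{q}{2 + q}$ ($x{\left(C,q \right)} = \frac{1}{2 + q} 1 q = \frac{q}{2 + q}$)
$a{\left(d,D \right)} = \frac{11}{13}$ ($a{\left(d,D \right)} = \frac{11}{2 + 11} = \frac{11}{13}$)
$- a{\left(F{\left(-2 \right)},549 \right)} = \left(-1\right) \frac{11}{13} = - \frac{11}{13}$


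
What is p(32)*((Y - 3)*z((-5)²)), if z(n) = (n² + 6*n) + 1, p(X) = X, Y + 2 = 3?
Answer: -49664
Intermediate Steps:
Y = 1 (Y = -2 + 3 = 1)
z(n) = 1 + n² + 6*n
p(32)*((Y - 3)*z((-5)²)) = 32*((1 - 3)*(1 + ((-5)²)² + 6*(-5)²)) = 32*(-2*(1 + 25² + 6*25)) = 32*(-2*(1 + 625 + 150)) = 32*(-2*776) = 32*(-1552) = -49664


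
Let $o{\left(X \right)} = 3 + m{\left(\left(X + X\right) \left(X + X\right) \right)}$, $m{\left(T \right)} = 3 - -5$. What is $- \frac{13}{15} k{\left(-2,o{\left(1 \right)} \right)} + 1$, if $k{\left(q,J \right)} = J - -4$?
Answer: $-12$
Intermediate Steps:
$m{\left(T \right)} = 8$ ($m{\left(T \right)} = 3 + 5 = 8$)
$o{\left(X \right)} = 11$ ($o{\left(X \right)} = 3 + 8 = 11$)
$k{\left(q,J \right)} = 4 + J$ ($k{\left(q,J \right)} = J + 4 = 4 + J$)
$- \frac{13}{15} k{\left(-2,o{\left(1 \right)} \right)} + 1 = - \frac{13}{15} \left(4 + 11\right) + 1 = \left(-13\right) \frac{1}{15} \cdot 15 + 1 = \left(- \frac{13}{15}\right) 15 + 1 = -13 + 1 = -12$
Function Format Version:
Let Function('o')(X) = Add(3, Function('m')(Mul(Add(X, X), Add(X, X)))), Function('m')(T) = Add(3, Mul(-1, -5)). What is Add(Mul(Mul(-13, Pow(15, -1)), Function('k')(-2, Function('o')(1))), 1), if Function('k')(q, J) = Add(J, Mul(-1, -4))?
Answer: -12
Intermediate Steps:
Function('m')(T) = 8 (Function('m')(T) = Add(3, 5) = 8)
Function('o')(X) = 11 (Function('o')(X) = Add(3, 8) = 11)
Function('k')(q, J) = Add(4, J) (Function('k')(q, J) = Add(J, 4) = Add(4, J))
Add(Mul(Mul(-13, Pow(15, -1)), Function('k')(-2, Function('o')(1))), 1) = Add(Mul(Mul(-13, Pow(15, -1)), Add(4, 11)), 1) = Add(Mul(Mul(-13, Rational(1, 15)), 15), 1) = Add(Mul(Rational(-13, 15), 15), 1) = Add(-13, 1) = -12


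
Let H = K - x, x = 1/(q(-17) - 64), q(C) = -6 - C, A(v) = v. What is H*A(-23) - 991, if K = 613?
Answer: -799793/53 ≈ -15090.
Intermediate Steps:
x = -1/53 (x = 1/((-6 - 1*(-17)) - 64) = 1/((-6 + 17) - 64) = 1/(11 - 64) = 1/(-53) = -1/53 ≈ -0.018868)
H = 32490/53 (H = 613 - 1*(-1/53) = 613 + 1/53 = 32490/53 ≈ 613.02)
H*A(-23) - 991 = (32490/53)*(-23) - 991 = -747270/53 - 991 = -799793/53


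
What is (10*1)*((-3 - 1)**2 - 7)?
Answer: 90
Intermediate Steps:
(10*1)*((-3 - 1)**2 - 7) = 10*((-4)**2 - 7) = 10*(16 - 7) = 10*9 = 90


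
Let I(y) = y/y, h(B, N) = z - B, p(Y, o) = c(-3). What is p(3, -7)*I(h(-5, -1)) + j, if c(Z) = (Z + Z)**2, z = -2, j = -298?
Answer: -262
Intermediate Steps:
c(Z) = 4*Z**2 (c(Z) = (2*Z)**2 = 4*Z**2)
p(Y, o) = 36 (p(Y, o) = 4*(-3)**2 = 4*9 = 36)
h(B, N) = -2 - B
I(y) = 1
p(3, -7)*I(h(-5, -1)) + j = 36*1 - 298 = 36 - 298 = -262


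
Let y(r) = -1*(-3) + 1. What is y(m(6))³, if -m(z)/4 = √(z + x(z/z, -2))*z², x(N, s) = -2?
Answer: 64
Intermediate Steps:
m(z) = -4*z²*√(-2 + z) (m(z) = -4*√(z - 2)*z² = -4*√(-2 + z)*z² = -4*z²*√(-2 + z))
y(r) = 4 (y(r) = 3 + 1 = 4)
y(m(6))³ = 4³ = 64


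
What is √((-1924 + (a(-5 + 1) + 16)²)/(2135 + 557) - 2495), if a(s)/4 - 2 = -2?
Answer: 8*I*√17661539/673 ≈ 49.956*I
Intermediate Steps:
a(s) = 0 (a(s) = 8 + 4*(-2) = 8 - 8 = 0)
√((-1924 + (a(-5 + 1) + 16)²)/(2135 + 557) - 2495) = √((-1924 + (0 + 16)²)/(2135 + 557) - 2495) = √((-1924 + 16²)/2692 - 2495) = √((-1924 + 256)*(1/2692) - 2495) = √(-1668*1/2692 - 2495) = √(-417/673 - 2495) = √(-1679552/673) = 8*I*√17661539/673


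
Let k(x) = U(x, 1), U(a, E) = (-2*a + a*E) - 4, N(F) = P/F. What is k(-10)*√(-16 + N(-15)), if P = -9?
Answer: 6*I*√385/5 ≈ 23.546*I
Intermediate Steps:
N(F) = -9/F
U(a, E) = -4 - 2*a + E*a (U(a, E) = (-2*a + E*a) - 4 = -4 - 2*a + E*a)
k(x) = -4 - x (k(x) = -4 - 2*x + 1*x = -4 - 2*x + x = -4 - x)
k(-10)*√(-16 + N(-15)) = (-4 - 1*(-10))*√(-16 - 9/(-15)) = (-4 + 10)*√(-16 - 9*(-1/15)) = 6*√(-16 + ⅗) = 6*√(-77/5) = 6*(I*√385/5) = 6*I*√385/5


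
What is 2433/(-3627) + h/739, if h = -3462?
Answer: -4784887/893451 ≈ -5.3555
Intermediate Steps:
2433/(-3627) + h/739 = 2433/(-3627) - 3462/739 = 2433*(-1/3627) - 3462*1/739 = -811/1209 - 3462/739 = -4784887/893451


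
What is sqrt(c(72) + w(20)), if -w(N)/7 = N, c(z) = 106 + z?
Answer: sqrt(38) ≈ 6.1644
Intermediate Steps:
w(N) = -7*N
sqrt(c(72) + w(20)) = sqrt((106 + 72) - 7*20) = sqrt(178 - 140) = sqrt(38)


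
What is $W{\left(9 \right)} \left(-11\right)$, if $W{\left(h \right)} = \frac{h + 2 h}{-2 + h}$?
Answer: $- \frac{297}{7} \approx -42.429$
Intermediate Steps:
$W{\left(h \right)} = \frac{3 h}{-2 + h}$
$W{\left(9 \right)} \left(-11\right) = 3 \cdot 9 \frac{1}{-2 + 9} \left(-11\right) = 3 \cdot 9 \cdot \frac{1}{7} \left(-11\right) = \frac{27}{7} \left(-11\right) = - \frac{297}{7}$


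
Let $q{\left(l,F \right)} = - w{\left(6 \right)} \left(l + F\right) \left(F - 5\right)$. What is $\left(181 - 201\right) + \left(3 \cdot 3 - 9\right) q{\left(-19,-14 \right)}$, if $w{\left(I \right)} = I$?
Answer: $-20$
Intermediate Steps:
$q{\left(l,F \right)} = - 6 \left(-5 + F\right) \left(F + l\right)$ ($q{\left(l,F \right)} = - 6 \left(l + F\right) \left(F - 5\right) = - 6 \left(F + l\right) \left(-5 + F\right) = - 6 \left(-5 + F\right) \left(F + l\right)$)
$\left(181 - 201\right) + \left(3 \cdot 3 - 9\right) q{\left(-19,-14 \right)} = \left(181 - 201\right) + \left(3 \cdot 3 - 9\right) \left(- 6 \left(-14\right)^{2} + 30 \left(-14\right) + 30 \left(-19\right) - \left(-84\right) \left(-19\right)\right) = \left(181 - 201\right) + \left(9 - 9\right) \left(\left(-6\right) 196 - 420 - 570 - 1596\right) = -20 + 0 \left(-1176 - 420 - 570 - 1596\right) = -20 + 0 \left(-3762\right) = -20 + 0 = -20$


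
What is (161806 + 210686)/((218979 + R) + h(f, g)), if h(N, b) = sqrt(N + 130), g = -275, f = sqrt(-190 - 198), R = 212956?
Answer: 372492/(431935 + sqrt(2)*sqrt(65 + I*sqrt(97))) ≈ 0.86236 - 1.7196e-6*I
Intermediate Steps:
f = 2*I*sqrt(97) (f = sqrt(-388) = 2*I*sqrt(97) ≈ 19.698*I)
h(N, b) = sqrt(130 + N)
(161806 + 210686)/((218979 + R) + h(f, g)) = (161806 + 210686)/((218979 + 212956) + sqrt(130 + 2*I*sqrt(97))) = 372492/(431935 + sqrt(130 + 2*I*sqrt(97)))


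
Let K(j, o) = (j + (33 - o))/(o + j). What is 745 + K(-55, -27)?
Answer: 61085/82 ≈ 744.94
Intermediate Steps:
K(j, o) = (33 + j - o)/(j + o)
745 + K(-55, -27) = 745 + (33 - 55 - 1*(-27))/(-55 - 27) = 745 + (33 - 55 + 27)/(-82) = 745 - 1/82*5 = 745 - 5/82 = 61085/82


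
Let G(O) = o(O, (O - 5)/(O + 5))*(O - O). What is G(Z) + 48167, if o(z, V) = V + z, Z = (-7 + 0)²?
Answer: 48167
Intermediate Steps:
Z = 49 (Z = (-7)² = 49)
G(O) = 0 (G(O) = ((O - 5)/(O + 5) + O)*(O - O) = ((-5 + O)/(5 + O) + O)*0 = (O + (-5 + O)/(5 + O))*0 = 0)
G(Z) + 48167 = 0 + 48167 = 48167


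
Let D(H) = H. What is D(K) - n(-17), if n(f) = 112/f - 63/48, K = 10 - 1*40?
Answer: -6011/272 ≈ -22.099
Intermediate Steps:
K = -30 (K = 10 - 40 = -30)
n(f) = -21/16 + 112/f (n(f) = 112/f - 63*1/48 = 112/f - 21/16 = -21/16 + 112/f)
D(K) - n(-17) = -30 - (-21/16 + 112/(-17)) = -30 - (-21/16 + 112*(-1/17)) = -30 - (-21/16 - 112/17) = -30 - 1*(-2149/272) = -30 + 2149/272 = -6011/272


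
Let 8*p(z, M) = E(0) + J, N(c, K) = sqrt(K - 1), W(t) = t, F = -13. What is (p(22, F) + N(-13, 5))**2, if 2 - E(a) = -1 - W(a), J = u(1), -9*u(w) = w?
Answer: 7225/1296 ≈ 5.5748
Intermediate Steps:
u(w) = -w/9
J = -1/9 (J = -1/9*1 = -1/9 ≈ -0.11111)
E(a) = 3 + a (E(a) = 2 - (-1 - a) = 2 + (1 + a) = 3 + a)
N(c, K) = sqrt(-1 + K)
p(z, M) = 13/36 (p(z, M) = ((3 + 0) - 1/9)/8 = (3 - 1/9)/8 = (1/8)*(26/9) = 13/36)
(p(22, F) + N(-13, 5))**2 = (13/36 + sqrt(-1 + 5))**2 = (13/36 + sqrt(4))**2 = (13/36 + 2)**2 = (85/36)**2 = 7225/1296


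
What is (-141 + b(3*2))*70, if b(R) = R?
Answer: -9450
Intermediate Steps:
(-141 + b(3*2))*70 = (-141 + 3*2)*70 = (-141 + 6)*70 = -135*70 = -9450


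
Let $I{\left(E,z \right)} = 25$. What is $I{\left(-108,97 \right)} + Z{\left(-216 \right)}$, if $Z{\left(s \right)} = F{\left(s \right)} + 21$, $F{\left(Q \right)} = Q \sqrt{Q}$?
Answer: $46 - 1296 i \sqrt{6} \approx 46.0 - 3174.5 i$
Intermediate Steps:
$F{\left(Q \right)} = Q^{\frac{3}{2}}$
$Z{\left(s \right)} = 21 + s^{\frac{3}{2}}$ ($Z{\left(s \right)} = s^{\frac{3}{2}} + 21 = 21 + s^{\frac{3}{2}}$)
$I{\left(-108,97 \right)} + Z{\left(-216 \right)} = 25 + \left(21 + \left(-216\right)^{\frac{3}{2}}\right) = 25 + \left(21 - 1296 i \sqrt{6}\right) = 46 - 1296 i \sqrt{6}$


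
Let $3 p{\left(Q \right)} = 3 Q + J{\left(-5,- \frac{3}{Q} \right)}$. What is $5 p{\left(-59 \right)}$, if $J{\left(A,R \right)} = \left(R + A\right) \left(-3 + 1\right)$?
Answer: $- \frac{49295}{177} \approx -278.5$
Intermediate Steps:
$J{\left(A,R \right)} = - 2 A - 2 R$ ($J{\left(A,R \right)} = \left(A + R\right) \left(-2\right) = - 2 A - 2 R$)
$p{\left(Q \right)} = \frac{10}{3} + Q + \frac{2}{Q}$ ($p{\left(Q \right)} = \frac{3 Q - \left(-10 + 2 \left(- \frac{3}{Q}\right)\right)}{3} = \frac{3 Q + \left(10 + \frac{6}{Q}\right)}{3} = \frac{10 + 3 Q + \frac{6}{Q}}{3} = \frac{10}{3} + Q + \frac{2}{Q}$)
$5 p{\left(-59 \right)} = 5 \left(\frac{10}{3} - 59 + \frac{2}{-59}\right) = 5 \left(\frac{10}{3} - 59 + 2 \left(- \frac{1}{59}\right)\right) = 5 \left(\frac{10}{3} - 59 - \frac{2}{59}\right) = 5 \left(- \frac{9859}{177}\right) = - \frac{49295}{177}$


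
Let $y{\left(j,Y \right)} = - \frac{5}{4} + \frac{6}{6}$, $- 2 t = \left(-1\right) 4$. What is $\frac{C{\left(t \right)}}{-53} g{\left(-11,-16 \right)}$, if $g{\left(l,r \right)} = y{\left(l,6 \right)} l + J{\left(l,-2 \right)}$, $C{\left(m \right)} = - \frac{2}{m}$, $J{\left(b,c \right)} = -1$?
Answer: $\frac{7}{212} \approx 0.033019$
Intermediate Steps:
$t = 2$ ($t = - \frac{\left(-1\right) 4}{2} = \left(- \frac{1}{2}\right) \left(-4\right) = 2$)
$y{\left(j,Y \right)} = - \frac{1}{4}$ ($y{\left(j,Y \right)} = \left(-5\right) \frac{1}{4} + 6 \cdot \frac{1}{6} = - \frac{5}{4} + 1 = - \frac{1}{4}$)
$g{\left(l,r \right)} = -1 - \frac{l}{4}$ ($g{\left(l,r \right)} = - \frac{l}{4} - 1 = -1 - \frac{l}{4}$)
$\frac{C{\left(t \right)}}{-53} g{\left(-11,-16 \right)} = \frac{\left(-2\right) \frac{1}{2}}{-53} \left(-1 - - \frac{11}{4}\right) = \left(-2\right) \frac{1}{2} \left(- \frac{1}{53}\right) \left(-1 + \frac{11}{4}\right) = \left(-1\right) \left(- \frac{1}{53}\right) \frac{7}{4} = \frac{1}{53} \cdot \frac{7}{4} = \frac{7}{212}$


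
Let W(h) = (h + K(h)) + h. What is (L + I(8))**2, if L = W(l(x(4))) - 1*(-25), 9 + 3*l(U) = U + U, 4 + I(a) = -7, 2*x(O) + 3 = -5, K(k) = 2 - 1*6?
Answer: 16/9 ≈ 1.7778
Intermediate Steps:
K(k) = -4 (K(k) = 2 - 6 = -4)
x(O) = -4 (x(O) = -3/2 + (1/2)*(-5) = -3/2 - 5/2 = -4)
I(a) = -11 (I(a) = -4 - 7 = -11)
l(U) = -3 + 2*U/3 (l(U) = -3 + (U + U)/3 = -3 + (2*U)/3 = -3 + 2*U/3)
W(h) = -4 + 2*h (W(h) = (h - 4) + h = (-4 + h) + h = -4 + 2*h)
L = 29/3 (L = (-4 + 2*(-3 + (2/3)*(-4))) - 1*(-25) = (-4 + 2*(-3 - 8/3)) + 25 = (-4 + 2*(-17/3)) + 25 = (-4 - 34/3) + 25 = -46/3 + 25 = 29/3 ≈ 9.6667)
(L + I(8))**2 = (29/3 - 11)**2 = (-4/3)**2 = 16/9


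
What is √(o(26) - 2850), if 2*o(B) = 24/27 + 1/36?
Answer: I*√410334/12 ≈ 53.381*I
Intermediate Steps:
o(B) = 11/24 (o(B) = (24/27 + 1/36)/2 = (24*(1/27) + 1*(1/36))/2 = (8/9 + 1/36)/2 = (½)*(11/12) = 11/24)
√(o(26) - 2850) = √(11/24 - 2850) = √(-68389/24) = I*√410334/12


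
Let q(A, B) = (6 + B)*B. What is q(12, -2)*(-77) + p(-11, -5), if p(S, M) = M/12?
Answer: 7387/12 ≈ 615.58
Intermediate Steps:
p(S, M) = M/12 (p(S, M) = M*(1/12) = M/12)
q(A, B) = B*(6 + B)
q(12, -2)*(-77) + p(-11, -5) = -2*(6 - 2)*(-77) + (1/12)*(-5) = -2*4*(-77) - 5/12 = -8*(-77) - 5/12 = 616 - 5/12 = 7387/12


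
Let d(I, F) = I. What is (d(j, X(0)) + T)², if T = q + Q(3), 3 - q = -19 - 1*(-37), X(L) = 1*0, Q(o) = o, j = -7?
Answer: 361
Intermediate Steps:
X(L) = 0
q = -15 (q = 3 - (-19 - 1*(-37)) = 3 - (-19 + 37) = 3 - 1*18 = 3 - 18 = -15)
T = -12 (T = -15 + 3 = -12)
(d(j, X(0)) + T)² = (-7 - 12)² = (-19)² = 361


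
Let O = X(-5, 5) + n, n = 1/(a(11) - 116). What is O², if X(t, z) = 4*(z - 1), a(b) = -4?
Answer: 3682561/14400 ≈ 255.73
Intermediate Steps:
X(t, z) = -4 + 4*z (X(t, z) = 4*(-1 + z) = -4 + 4*z)
n = -1/120 (n = 1/(-4 - 116) = 1/(-120) = -1/120 ≈ -0.0083333)
O = 1919/120 (O = (-4 + 4*5) - 1/120 = (-4 + 20) - 1/120 = 16 - 1/120 = 1919/120 ≈ 15.992)
O² = (1919/120)² = 3682561/14400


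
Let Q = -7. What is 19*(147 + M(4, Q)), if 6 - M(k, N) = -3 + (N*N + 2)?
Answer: 1995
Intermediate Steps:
M(k, N) = 7 - N² (M(k, N) = 6 - (-3 + (N*N + 2)) = 6 - (-3 + (N² + 2)) = 6 - (-3 + (2 + N²)) = 6 - (-1 + N²) = 6 + (1 - N²) = 7 - N²)
19*(147 + M(4, Q)) = 19*(147 + (7 - 1*(-7)²)) = 19*(147 + (7 - 1*49)) = 19*(147 + (7 - 49)) = 19*(147 - 42) = 19*105 = 1995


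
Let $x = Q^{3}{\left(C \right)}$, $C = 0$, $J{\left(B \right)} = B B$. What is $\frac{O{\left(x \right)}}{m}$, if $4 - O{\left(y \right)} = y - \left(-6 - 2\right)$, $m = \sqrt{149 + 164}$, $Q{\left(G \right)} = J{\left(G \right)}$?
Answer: $- \frac{4 \sqrt{313}}{313} \approx -0.22609$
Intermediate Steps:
$J{\left(B \right)} = B^{2}$
$Q{\left(G \right)} = G^{2}$
$m = \sqrt{313} \approx 17.692$
$x = 0$ ($x = \left(0^{2}\right)^{3} = 0^{3} = 0$)
$O{\left(y \right)} = -4 - y$ ($O{\left(y \right)} = 4 - \left(y - \left(-6 - 2\right)\right) = 4 - \left(y - -8\right) = 4 - \left(y + 8\right) = 4 - \left(8 + y\right) = -4 - y$)
$\frac{O{\left(x \right)}}{m} = \frac{-4 - 0}{\sqrt{313}} = \left(-4 + 0\right) \frac{\sqrt{313}}{313} = - 4 \frac{\sqrt{313}}{313} = - \frac{4 \sqrt{313}}{313}$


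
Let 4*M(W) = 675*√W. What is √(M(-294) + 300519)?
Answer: 3*√(133564 + 525*I*√6)/2 ≈ 548.2 + 2.639*I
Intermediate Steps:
M(W) = 675*√W/4 (M(W) = (675*√W)/4 = 675*√W/4)
√(M(-294) + 300519) = √(675*√(-294)/4 + 300519) = √(675*(7*I*√6)/4 + 300519) = √(4725*I*√6/4 + 300519) = √(300519 + 4725*I*√6/4)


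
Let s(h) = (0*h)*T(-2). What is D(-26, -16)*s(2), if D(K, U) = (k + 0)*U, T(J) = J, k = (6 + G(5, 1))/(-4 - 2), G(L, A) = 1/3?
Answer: 0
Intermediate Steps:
G(L, A) = 1/3
k = -19/18 (k = (6 + 1/3)/(-4 - 2) = (19/3)/(-6) = (19/3)*(-1/6) = -19/18 ≈ -1.0556)
D(K, U) = -19*U/18 (D(K, U) = (-19/18 + 0)*U = -19*U/18)
s(h) = 0 (s(h) = (0*h)*(-2) = 0*(-2) = 0)
D(-26, -16)*s(2) = -19/18*(-16)*0 = (152/9)*0 = 0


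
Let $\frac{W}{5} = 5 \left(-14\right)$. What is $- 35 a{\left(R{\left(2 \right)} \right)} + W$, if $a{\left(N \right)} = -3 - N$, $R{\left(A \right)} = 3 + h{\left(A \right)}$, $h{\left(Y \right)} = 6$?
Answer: $70$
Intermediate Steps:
$R{\left(A \right)} = 9$ ($R{\left(A \right)} = 3 + 6 = 9$)
$W = -350$ ($W = 5 \cdot 5 \left(-14\right) = 5 \left(-70\right) = -350$)
$- 35 a{\left(R{\left(2 \right)} \right)} + W = - 35 \left(-3 - 9\right) - 350 = \left(-35\right) \left(-12\right) - 350 = 420 - 350 = 70$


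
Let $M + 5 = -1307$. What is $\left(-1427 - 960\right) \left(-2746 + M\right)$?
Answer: $9686446$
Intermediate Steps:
$M = -1312$ ($M = -5 - 1307 = -1312$)
$\left(-1427 - 960\right) \left(-2746 + M\right) = \left(-1427 - 960\right) \left(-2746 - 1312\right) = \left(-2387\right) \left(-4058\right) = 9686446$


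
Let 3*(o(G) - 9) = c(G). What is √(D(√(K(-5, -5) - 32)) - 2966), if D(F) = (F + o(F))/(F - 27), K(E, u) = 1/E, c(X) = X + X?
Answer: √3*√((1201365 - 8893*I*√805)/(-135 + I*√805))/3 ≈ 0.0036956 - 54.463*I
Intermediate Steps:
c(X) = 2*X
o(G) = 9 + 2*G/3 (o(G) = 9 + (2*G)/3 = 9 + 2*G/3)
D(F) = (9 + 5*F/3)/(-27 + F) (D(F) = (F + (9 + 2*F/3))/(F - 27) = (9 + 5*F/3)/(-27 + F))
√(D(√(K(-5, -5) - 32)) - 2966) = √((27 + 5*√(1/(-5) - 32))/(3*(-27 + √(1/(-5) - 32))) - 2966) = √((27 + 5*√(-⅕ - 32))/(3*(-27 + √(-⅕ - 32))) - 2966) = √((27 + 5*√(-161/5))/(3*(-27 + √(-161/5))) - 2966) = √((27 + 5*(I*√805/5))/(3*(-27 + I*√805/5)) - 2966) = √((27 + I*√805)/(3*(-27 + I*√805/5)) - 2966) = √(-2966 + (27 + I*√805)/(3*(-27 + I*√805/5)))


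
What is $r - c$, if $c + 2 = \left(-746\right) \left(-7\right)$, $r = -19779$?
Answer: $-24999$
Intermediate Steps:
$c = 5220$ ($c = -2 - -5222 = -2 + 5222 = 5220$)
$r - c = -19779 - 5220 = -24999$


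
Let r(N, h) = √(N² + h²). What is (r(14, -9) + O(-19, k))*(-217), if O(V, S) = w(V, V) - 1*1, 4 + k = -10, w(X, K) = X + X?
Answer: 8463 - 217*√277 ≈ 4851.4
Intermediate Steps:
w(X, K) = 2*X
k = -14 (k = -4 - 10 = -14)
O(V, S) = -1 + 2*V (O(V, S) = 2*V - 1*1 = 2*V - 1 = -1 + 2*V)
(r(14, -9) + O(-19, k))*(-217) = (√(14² + (-9)²) + (-1 + 2*(-19)))*(-217) = (√(196 + 81) + (-1 - 38))*(-217) = (√277 - 39)*(-217) = (-39 + √277)*(-217) = 8463 - 217*√277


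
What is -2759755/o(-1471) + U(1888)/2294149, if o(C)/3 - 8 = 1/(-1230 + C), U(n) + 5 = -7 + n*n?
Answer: -17100581001081223/148709032329 ≈ -1.1499e+5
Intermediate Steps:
U(n) = -12 + n² (U(n) = -5 + (-7 + n*n) = -5 + (-7 + n²) = -12 + n²)
o(C) = 24 + 3/(-1230 + C)
-2759755/o(-1471) + U(1888)/2294149 = -2759755*(-1230 - 1471)/(3*(-9839 + 8*(-1471))) + (-12 + 1888²)/2294149 = -2759755*(-2701/(3*(-9839 - 11768))) + (-12 + 3564544)*(1/2294149) = -2759755/(3*(-1/2701)*(-21607)) + 3564532*(1/2294149) = -2759755/64821/2701 + 3564532/2294149 = -2759755*2701/64821 + 3564532/2294149 = -7454098255/64821 + 3564532/2294149 = -17100581001081223/148709032329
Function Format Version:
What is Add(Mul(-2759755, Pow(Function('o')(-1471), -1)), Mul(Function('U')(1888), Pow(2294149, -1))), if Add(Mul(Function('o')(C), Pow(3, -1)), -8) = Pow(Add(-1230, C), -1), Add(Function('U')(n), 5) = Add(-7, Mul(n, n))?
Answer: Rational(-17100581001081223, 148709032329) ≈ -1.1499e+5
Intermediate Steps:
Function('U')(n) = Add(-12, Pow(n, 2)) (Function('U')(n) = Add(-5, Add(-7, Mul(n, n))) = Add(-5, Add(-7, Pow(n, 2))) = Add(-12, Pow(n, 2)))
Function('o')(C) = Add(24, Mul(3, Pow(Add(-1230, C), -1)))
Add(Mul(-2759755, Pow(Function('o')(-1471), -1)), Mul(Function('U')(1888), Pow(2294149, -1))) = Add(Mul(-2759755, Pow(Mul(3, Pow(Add(-1230, -1471), -1), Add(-9839, Mul(8, -1471))), -1)), Mul(Add(-12, Pow(1888, 2)), Pow(2294149, -1))) = Add(Mul(-2759755, Pow(Mul(3, Pow(-2701, -1), Add(-9839, -11768)), -1)), Mul(Add(-12, 3564544), Rational(1, 2294149))) = Add(Mul(-2759755, Pow(Mul(3, Rational(-1, 2701), -21607), -1)), Mul(3564532, Rational(1, 2294149))) = Add(Mul(-2759755, Pow(Rational(64821, 2701), -1)), Rational(3564532, 2294149)) = Add(Mul(-2759755, Rational(2701, 64821)), Rational(3564532, 2294149)) = Add(Rational(-7454098255, 64821), Rational(3564532, 2294149)) = Rational(-17100581001081223, 148709032329)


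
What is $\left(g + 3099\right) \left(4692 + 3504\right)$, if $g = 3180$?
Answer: $51462684$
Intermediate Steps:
$\left(g + 3099\right) \left(4692 + 3504\right) = \left(3180 + 3099\right) \left(4692 + 3504\right) = 6279 \cdot 8196 = 51462684$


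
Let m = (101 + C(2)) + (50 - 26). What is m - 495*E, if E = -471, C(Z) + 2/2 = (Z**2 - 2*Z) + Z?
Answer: 233271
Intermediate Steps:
C(Z) = -1 + Z**2 - Z (C(Z) = -1 + ((Z**2 - 2*Z) + Z) = -1 + (Z**2 - Z) = -1 + Z**2 - Z)
m = 126 (m = (101 + (-1 + 2**2 - 1*2)) + (50 - 26) = (101 + (-1 + 4 - 2)) + 24 = (101 + 1) + 24 = 102 + 24 = 126)
m - 495*E = 126 - 495*(-471) = 126 + 233145 = 233271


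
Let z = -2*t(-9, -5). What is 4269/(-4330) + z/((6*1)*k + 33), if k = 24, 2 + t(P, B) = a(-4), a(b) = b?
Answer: -234551/255470 ≈ -0.91812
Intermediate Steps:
t(P, B) = -6 (t(P, B) = -2 - 4 = -6)
z = 12 (z = -2*(-6) = 12)
4269/(-4330) + z/((6*1)*k + 33) = 4269/(-4330) + 12/((6*1)*24 + 33) = 4269*(-1/4330) + 12/(6*24 + 33) = -4269/4330 + 12/(144 + 33) = -4269/4330 + 12/177 = -4269/4330 + 12*(1/177) = -4269/4330 + 4/59 = -234551/255470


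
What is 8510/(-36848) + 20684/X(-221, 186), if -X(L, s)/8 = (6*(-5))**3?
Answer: -16812437/124362000 ≈ -0.13519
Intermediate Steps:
X(L, s) = 216000 (X(L, s) = -8*(6*(-5))**3 = -8*(-30)**3 = -8*(-27000) = 216000)
8510/(-36848) + 20684/X(-221, 186) = 8510/(-36848) + 20684/216000 = 8510*(-1/36848) + 20684*(1/216000) = -4255/18424 + 5171/54000 = -16812437/124362000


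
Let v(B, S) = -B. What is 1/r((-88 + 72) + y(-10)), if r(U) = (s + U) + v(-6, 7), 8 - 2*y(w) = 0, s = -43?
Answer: -1/49 ≈ -0.020408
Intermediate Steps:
y(w) = 4 (y(w) = 4 - 1/2*0 = 4 + 0 = 4)
r(U) = -37 + U (r(U) = (-43 + U) - 1*(-6) = (-43 + U) + 6 = -37 + U)
1/r((-88 + 72) + y(-10)) = 1/(-37 + ((-88 + 72) + 4)) = 1/(-37 + (-16 + 4)) = 1/(-37 - 12) = 1/(-49) = -1/49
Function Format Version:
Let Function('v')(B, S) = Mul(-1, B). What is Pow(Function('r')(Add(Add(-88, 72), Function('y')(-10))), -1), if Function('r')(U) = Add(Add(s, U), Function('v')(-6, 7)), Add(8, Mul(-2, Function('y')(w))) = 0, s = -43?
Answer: Rational(-1, 49) ≈ -0.020408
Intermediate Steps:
Function('y')(w) = 4 (Function('y')(w) = Add(4, Mul(Rational(-1, 2), 0)) = Add(4, 0) = 4)
Function('r')(U) = Add(-37, U) (Function('r')(U) = Add(Add(-43, U), Mul(-1, -6)) = Add(Add(-43, U), 6) = Add(-37, U))
Pow(Function('r')(Add(Add(-88, 72), Function('y')(-10))), -1) = Pow(Add(-37, Add(Add(-88, 72), 4)), -1) = Pow(Add(-37, Add(-16, 4)), -1) = Pow(Add(-37, -12), -1) = Pow(-49, -1) = Rational(-1, 49)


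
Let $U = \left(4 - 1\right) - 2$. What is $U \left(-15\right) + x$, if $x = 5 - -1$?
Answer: $-9$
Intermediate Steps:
$x = 6$ ($x = 5 + 1 = 6$)
$U = 1$ ($U = 3 - 2 = 1$)
$U \left(-15\right) + x = 1 \left(-15\right) + 6 = -15 + 6 = -9$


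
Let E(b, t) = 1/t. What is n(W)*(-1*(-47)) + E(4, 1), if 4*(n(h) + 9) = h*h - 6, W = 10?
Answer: 1365/2 ≈ 682.50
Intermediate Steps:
n(h) = -21/2 + h²/4 (n(h) = -9 + (h*h - 6)/4 = -9 + (h² - 6)/4 = -9 + (-6 + h²)/4 = -9 + (-3/2 + h²/4) = -21/2 + h²/4)
n(W)*(-1*(-47)) + E(4, 1) = (-21/2 + (¼)*10²)*(-1*(-47)) + 1/1 = (-21/2 + (¼)*100)*47 + 1 = (-21/2 + 25)*47 + 1 = (29/2)*47 + 1 = 1363/2 + 1 = 1365/2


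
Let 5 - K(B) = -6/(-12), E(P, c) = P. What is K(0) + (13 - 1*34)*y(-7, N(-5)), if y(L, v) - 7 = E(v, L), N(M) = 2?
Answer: -369/2 ≈ -184.50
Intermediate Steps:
y(L, v) = 7 + v
K(B) = 9/2 (K(B) = 5 - (-6)/(-12) = 5 - (-6)*(-1)/12 = 5 - 1*½ = 5 - ½ = 9/2)
K(0) + (13 - 1*34)*y(-7, N(-5)) = 9/2 + (13 - 1*34)*(7 + 2) = 9/2 + (13 - 34)*9 = 9/2 - 21*9 = 9/2 - 189 = -369/2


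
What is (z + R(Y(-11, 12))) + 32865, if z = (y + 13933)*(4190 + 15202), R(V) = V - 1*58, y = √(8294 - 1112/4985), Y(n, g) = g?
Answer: 270221555 + 19392*√206102222830/4985 ≈ 2.7199e+8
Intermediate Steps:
y = √206102222830/4985 (y = √(8294 - 1112*1/4985) = √(8294 - 1112/4985) = √(41344478/4985) = √206102222830/4985 ≈ 91.070)
R(V) = -58 + V (R(V) = V - 58 = -58 + V)
z = 270188736 + 19392*√206102222830/4985 (z = (√206102222830/4985 + 13933)*(4190 + 15202) = (13933 + √206102222830/4985)*19392 = 270188736 + 19392*√206102222830/4985 ≈ 2.7195e+8)
(z + R(Y(-11, 12))) + 32865 = ((270188736 + 19392*√206102222830/4985) + (-58 + 12)) + 32865 = ((270188736 + 19392*√206102222830/4985) - 46) + 32865 = (270188690 + 19392*√206102222830/4985) + 32865 = 270221555 + 19392*√206102222830/4985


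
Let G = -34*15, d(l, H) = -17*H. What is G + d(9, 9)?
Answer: -663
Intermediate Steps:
G = -510
G + d(9, 9) = -510 - 17*9 = -510 - 153 = -663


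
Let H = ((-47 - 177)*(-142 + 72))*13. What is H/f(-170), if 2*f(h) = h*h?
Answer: 20384/1445 ≈ 14.107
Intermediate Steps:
f(h) = h²/2 (f(h) = (h*h)/2 = h²/2)
H = 203840 (H = -224*(-70)*13 = 15680*13 = 203840)
H/f(-170) = 203840/(((½)*(-170)²)) = 203840/(((½)*28900)) = 203840/14450 = 203840*(1/14450) = 20384/1445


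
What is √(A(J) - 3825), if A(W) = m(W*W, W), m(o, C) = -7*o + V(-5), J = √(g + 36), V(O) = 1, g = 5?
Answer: I*√4111 ≈ 64.117*I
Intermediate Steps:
J = √41 (J = √(5 + 36) = √41 ≈ 6.4031)
m(o, C) = 1 - 7*o (m(o, C) = -7*o + 1 = 1 - 7*o)
A(W) = 1 - 7*W² (A(W) = 1 - 7*W*W = 1 - 7*W²)
√(A(J) - 3825) = √((1 - 7*(√41)²) - 3825) = √((1 - 7*41) - 3825) = √((1 - 287) - 3825) = √(-286 - 3825) = √(-4111) = I*√4111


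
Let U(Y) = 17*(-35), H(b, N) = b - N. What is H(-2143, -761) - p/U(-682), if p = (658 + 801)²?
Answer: 1306391/595 ≈ 2195.6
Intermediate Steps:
p = 2128681 (p = 1459² = 2128681)
U(Y) = -595
H(-2143, -761) - p/U(-682) = (-2143 - 1*(-761)) - 2128681/(-595) = (-2143 + 761) - 2128681*(-1)/595 = -1382 - 1*(-2128681/595) = -1382 + 2128681/595 = 1306391/595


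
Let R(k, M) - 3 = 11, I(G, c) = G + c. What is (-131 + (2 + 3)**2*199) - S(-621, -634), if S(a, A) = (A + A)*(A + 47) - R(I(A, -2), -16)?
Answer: -739458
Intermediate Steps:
R(k, M) = 14 (R(k, M) = 3 + 11 = 14)
S(a, A) = -14 + 2*A*(47 + A) (S(a, A) = (A + A)*(A + 47) - 1*14 = (2*A)*(47 + A) - 14 = 2*A*(47 + A) - 14 = -14 + 2*A*(47 + A))
(-131 + (2 + 3)**2*199) - S(-621, -634) = (-131 + (2 + 3)**2*199) - (-14 + 2*(-634)**2 + 94*(-634)) = (-131 + 5**2*199) - (-14 + 2*401956 - 59596) = (-131 + 25*199) - (-14 + 803912 - 59596) = (-131 + 4975) - 1*744302 = 4844 - 744302 = -739458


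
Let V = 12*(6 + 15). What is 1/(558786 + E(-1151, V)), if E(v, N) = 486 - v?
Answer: 1/560423 ≈ 1.7844e-6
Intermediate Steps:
V = 252 (V = 12*21 = 252)
1/(558786 + E(-1151, V)) = 1/(558786 + (486 - 1*(-1151))) = 1/(558786 + (486 + 1151)) = 1/(558786 + 1637) = 1/560423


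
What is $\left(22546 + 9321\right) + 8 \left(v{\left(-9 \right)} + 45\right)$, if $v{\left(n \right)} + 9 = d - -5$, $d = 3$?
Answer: $32219$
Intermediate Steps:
$v{\left(n \right)} = -1$ ($v{\left(n \right)} = -9 + \left(3 - -5\right) = -9 + \left(3 + 5\right) = -9 + 8 = -1$)
$\left(22546 + 9321\right) + 8 \left(v{\left(-9 \right)} + 45\right) = \left(22546 + 9321\right) + 8 \left(-1 + 45\right) = 31867 + 8 \cdot 44 = 31867 + 352 = 32219$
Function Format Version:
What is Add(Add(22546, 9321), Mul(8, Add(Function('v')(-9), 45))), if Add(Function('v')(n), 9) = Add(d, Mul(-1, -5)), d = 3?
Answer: 32219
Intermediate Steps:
Function('v')(n) = -1 (Function('v')(n) = Add(-9, Add(3, Mul(-1, -5))) = Add(-9, Add(3, 5)) = Add(-9, 8) = -1)
Add(Add(22546, 9321), Mul(8, Add(Function('v')(-9), 45))) = Add(Add(22546, 9321), Mul(8, Add(-1, 45))) = Add(31867, Mul(8, 44)) = Add(31867, 352) = 32219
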